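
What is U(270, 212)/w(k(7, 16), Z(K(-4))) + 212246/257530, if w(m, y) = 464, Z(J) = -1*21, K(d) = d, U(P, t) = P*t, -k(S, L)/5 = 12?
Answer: 927468709/7468370 ≈ 124.19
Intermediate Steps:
k(S, L) = -60 (k(S, L) = -5*12 = -60)
Z(J) = -21
U(270, 212)/w(k(7, 16), Z(K(-4))) + 212246/257530 = (270*212)/464 + 212246/257530 = 57240*(1/464) + 212246*(1/257530) = 7155/58 + 106123/128765 = 927468709/7468370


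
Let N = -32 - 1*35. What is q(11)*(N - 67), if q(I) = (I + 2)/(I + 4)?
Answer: -1742/15 ≈ -116.13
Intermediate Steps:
N = -67 (N = -32 - 35 = -67)
q(I) = (2 + I)/(4 + I)
q(11)*(N - 67) = ((2 + 11)/(4 + 11))*(-67 - 67) = (13/15)*(-134) = -1742/15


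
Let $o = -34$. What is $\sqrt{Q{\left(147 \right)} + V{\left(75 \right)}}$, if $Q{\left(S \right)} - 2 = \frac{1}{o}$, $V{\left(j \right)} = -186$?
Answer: $\frac{i \sqrt{212738}}{34} \approx 13.566 i$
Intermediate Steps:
$Q{\left(S \right)} = \frac{67}{34}$ ($Q{\left(S \right)} = 2 + \frac{1}{-34} = 2 - \frac{1}{34} = \frac{67}{34}$)
$\sqrt{Q{\left(147 \right)} + V{\left(75 \right)}} = \sqrt{\frac{67}{34} - 186} = \sqrt{- \frac{6257}{34}} = \frac{i \sqrt{212738}}{34}$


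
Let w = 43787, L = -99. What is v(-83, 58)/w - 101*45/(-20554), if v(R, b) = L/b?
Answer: 2885164056/13049970971 ≈ 0.22109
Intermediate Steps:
v(R, b) = -99/b
v(-83, 58)/w - 101*45/(-20554) = -99/58/43787 - 101*45/(-20554) = -99*1/58*(1/43787) - 4545*(-1/20554) = -99/58*1/43787 + 4545/20554 = -99/2539646 + 4545/20554 = 2885164056/13049970971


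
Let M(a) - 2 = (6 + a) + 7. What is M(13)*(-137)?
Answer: -3836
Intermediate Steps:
M(a) = 15 + a (M(a) = 2 + ((6 + a) + 7) = 2 + (13 + a) = 15 + a)
M(13)*(-137) = (15 + 13)*(-137) = 28*(-137) = -3836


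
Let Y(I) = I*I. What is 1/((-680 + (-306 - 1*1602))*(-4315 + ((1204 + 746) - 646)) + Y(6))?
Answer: 1/7792504 ≈ 1.2833e-7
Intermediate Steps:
Y(I) = I**2
1/((-680 + (-306 - 1*1602))*(-4315 + ((1204 + 746) - 646)) + Y(6)) = 1/((-680 + (-306 - 1*1602))*(-4315 + ((1204 + 746) - 646)) + 6**2) = 1/((-680 + (-306 - 1602))*(-4315 + (1950 - 646)) + 36) = 1/((-680 - 1908)*(-4315 + 1304) + 36) = 1/(-2588*(-3011) + 36) = 1/(7792468 + 36) = 1/7792504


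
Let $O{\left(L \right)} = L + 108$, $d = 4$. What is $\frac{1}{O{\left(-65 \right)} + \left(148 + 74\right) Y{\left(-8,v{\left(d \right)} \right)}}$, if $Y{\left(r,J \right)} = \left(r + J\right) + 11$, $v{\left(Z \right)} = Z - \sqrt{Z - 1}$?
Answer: $\frac{1597}{2402557} + \frac{222 \sqrt{3}}{2402557} \approx 0.00082475$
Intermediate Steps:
$v{\left(Z \right)} = Z - \sqrt{-1 + Z}$
$Y{\left(r,J \right)} = 11 + J + r$ ($Y{\left(r,J \right)} = \left(J + r\right) + 11 = 11 + J + r$)
$O{\left(L \right)} = 108 + L$
$\frac{1}{O{\left(-65 \right)} + \left(148 + 74\right) Y{\left(-8,v{\left(d \right)} \right)}} = \frac{1}{\left(108 - 65\right) + \left(148 + 74\right) \left(11 + \left(4 - \sqrt{-1 + 4}\right) - 8\right)} = \frac{1}{43 + 222 \left(11 + \left(4 - \sqrt{3}\right) - 8\right)} = \frac{1}{43 + 222 \left(7 - \sqrt{3}\right)} = \frac{1}{43 + \left(1554 - 222 \sqrt{3}\right)} = \frac{1}{1597 - 222 \sqrt{3}}$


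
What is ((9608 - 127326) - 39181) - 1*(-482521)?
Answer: 325622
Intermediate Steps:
((9608 - 127326) - 39181) - 1*(-482521) = (-117718 - 39181) + 482521 = -156899 + 482521 = 325622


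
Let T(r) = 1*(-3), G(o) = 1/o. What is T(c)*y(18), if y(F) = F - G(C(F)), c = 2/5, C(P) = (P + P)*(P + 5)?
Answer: -14903/276 ≈ -53.996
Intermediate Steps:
C(P) = 2*P*(5 + P) (C(P) = (2*P)*(5 + P) = 2*P*(5 + P))
c = 2/5 (c = 2*(1/5) = 2/5 ≈ 0.40000)
T(r) = -3
y(F) = F - 1/(2*F*(5 + F))
T(c)*y(18) = -3*(18 - 1/2/(18*(5 + 18))) = -3*(18 - 1/2*1/18/23) = -3*(18 - 1/2*1/18*1/23) = -3*(18 - 1/828) = -3*14903/828 = -14903/276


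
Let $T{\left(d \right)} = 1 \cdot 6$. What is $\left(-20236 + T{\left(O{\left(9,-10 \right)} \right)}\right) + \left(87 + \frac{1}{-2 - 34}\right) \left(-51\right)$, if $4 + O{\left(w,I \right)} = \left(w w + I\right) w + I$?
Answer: $- \frac{295987}{12} \approx -24666.0$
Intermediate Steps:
$O{\left(w,I \right)} = -4 + I + w \left(I + w^{2}\right)$ ($O{\left(w,I \right)} = -4 + \left(\left(w w + I\right) w + I\right) = -4 + \left(\left(w^{2} + I\right) w + I\right) = -4 + \left(\left(I + w^{2}\right) w + I\right) = -4 + \left(w \left(I + w^{2}\right) + I\right) = -4 + \left(I + w \left(I + w^{2}\right)\right) = -4 + I + w \left(I + w^{2}\right)$)
$T{\left(d \right)} = 6$
$\left(-20236 + T{\left(O{\left(9,-10 \right)} \right)}\right) + \left(87 + \frac{1}{-2 - 34}\right) \left(-51\right) = \left(-20236 + 6\right) + \left(87 + \frac{1}{-2 - 34}\right) \left(-51\right) = -20230 + \left(87 + \frac{1}{-36}\right) \left(-51\right) = -20230 + \left(87 - \frac{1}{36}\right) \left(-51\right) = -20230 + \frac{3131}{36} \left(-51\right) = -20230 - \frac{53227}{12} = - \frac{295987}{12}$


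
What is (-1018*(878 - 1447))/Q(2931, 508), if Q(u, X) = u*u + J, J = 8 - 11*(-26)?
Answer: 579242/8591055 ≈ 0.067424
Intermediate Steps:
J = 294 (J = 8 + 286 = 294)
Q(u, X) = 294 + u**2 (Q(u, X) = u*u + 294 = u**2 + 294 = 294 + u**2)
(-1018*(878 - 1447))/Q(2931, 508) = (-1018*(878 - 1447))/(294 + 2931**2) = (-1018*(-569))/(294 + 8590761) = 579242/8591055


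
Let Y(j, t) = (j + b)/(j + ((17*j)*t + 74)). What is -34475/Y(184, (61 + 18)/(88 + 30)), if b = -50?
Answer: -2392185775/3953 ≈ -6.0516e+5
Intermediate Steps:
Y(j, t) = (-50 + j)/(74 + j + 17*j*t) (Y(j, t) = (j - 50)/(j + ((17*j)*t + 74)) = (-50 + j)/(j + (17*j*t + 74)) = (-50 + j)/(j + (74 + 17*j*t)) = (-50 + j)/(74 + j + 17*j*t))
-34475/Y(184, (61 + 18)/(88 + 30)) = -34475*(74 + 184 + 17*184*((61 + 18)/(88 + 30)))/(-50 + 184) = -34475/(134/(74 + 184 + 17*184*(79/118))) = -34475/(134/(74 + 184 + 123556/59)) = -34475/(134/(138778/59)) = -34475/((59/138778)*134) = -34475/3953/69389 = -34475*69389/3953 = -2392185775/3953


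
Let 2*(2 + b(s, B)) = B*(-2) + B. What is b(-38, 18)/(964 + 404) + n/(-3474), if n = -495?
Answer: 35497/264024 ≈ 0.13445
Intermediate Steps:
b(s, B) = -2 - B/2 (b(s, B) = -2 + (B*(-2) + B)/2 = -2 + (-2*B + B)/2 = -2 + (-B)/2 = -2 - B/2)
b(-38, 18)/(964 + 404) + n/(-3474) = (-2 - ½*18)/(964 + 404) - 495/(-3474) = (-2 - 9)/1368 - 495*(-1/3474) = -11*1/1368 + 55/386 = -11/1368 + 55/386 = 35497/264024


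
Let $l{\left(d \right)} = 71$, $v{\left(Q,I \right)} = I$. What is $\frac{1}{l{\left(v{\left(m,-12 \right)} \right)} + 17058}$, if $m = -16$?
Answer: $\frac{1}{17129} \approx 5.8381 \cdot 10^{-5}$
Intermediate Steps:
$\frac{1}{l{\left(v{\left(m,-12 \right)} \right)} + 17058} = \frac{1}{71 + 17058} = \frac{1}{17129}$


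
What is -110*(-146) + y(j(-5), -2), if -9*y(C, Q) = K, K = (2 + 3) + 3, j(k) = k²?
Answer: 144532/9 ≈ 16059.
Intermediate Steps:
K = 8 (K = 5 + 3 = 8)
y(C, Q) = -8/9 (y(C, Q) = -⅑*8 = -8/9)
-110*(-146) + y(j(-5), -2) = -110*(-146) - 8/9 = 16060 - 8/9 = 144532/9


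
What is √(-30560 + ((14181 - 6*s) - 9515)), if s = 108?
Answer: I*√26542 ≈ 162.92*I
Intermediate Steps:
√(-30560 + ((14181 - 6*s) - 9515)) = √(-30560 + ((14181 - 6*108) - 9515)) = √(-30560 + ((14181 - 648) - 9515)) = √(-30560 + (13533 - 9515)) = √(-30560 + 4018) = √(-26542) = I*√26542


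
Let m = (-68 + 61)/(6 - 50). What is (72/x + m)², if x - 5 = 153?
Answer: 4566769/12082576 ≈ 0.37796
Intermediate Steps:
x = 158 (x = 5 + 153 = 158)
m = 7/44 (m = -7/(-44) = -7*(-1/44) = 7/44 ≈ 0.15909)
(72/x + m)² = (72/158 + 7/44)² = (72*(1/158) + 7/44)² = (36/79 + 7/44)² = (2137/3476)² = 4566769/12082576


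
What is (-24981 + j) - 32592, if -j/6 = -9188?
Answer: -2445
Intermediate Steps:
j = 55128 (j = -6*(-9188) = 55128)
(-24981 + j) - 32592 = (-24981 + 55128) - 32592 = 30147 - 32592 = -2445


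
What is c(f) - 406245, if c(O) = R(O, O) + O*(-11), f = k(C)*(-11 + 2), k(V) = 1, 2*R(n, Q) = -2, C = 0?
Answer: -406147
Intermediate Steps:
R(n, Q) = -1 (R(n, Q) = (½)*(-2) = -1)
f = -9 (f = 1*(-11 + 2) = 1*(-9) = -9)
c(O) = -1 - 11*O (c(O) = -1 + O*(-11) = -1 - 11*O)
c(f) - 406245 = (-1 - 11*(-9)) - 406245 = (-1 + 99) - 406245 = 98 - 406245 = -406147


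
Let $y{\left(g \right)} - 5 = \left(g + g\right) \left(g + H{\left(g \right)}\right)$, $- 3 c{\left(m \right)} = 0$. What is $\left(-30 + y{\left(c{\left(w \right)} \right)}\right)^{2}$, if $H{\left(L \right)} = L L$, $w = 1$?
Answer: $625$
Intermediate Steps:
$H{\left(L \right)} = L^{2}$
$c{\left(m \right)} = 0$ ($c{\left(m \right)} = \left(- \frac{1}{3}\right) 0 = 0$)
$y{\left(g \right)} = 5 + 2 g \left(g + g^{2}\right)$ ($y{\left(g \right)} = 5 + \left(g + g\right) \left(g + g^{2}\right) = 5 + 2 g \left(g + g^{2}\right)$)
$\left(-30 + y{\left(c{\left(w \right)} \right)}\right)^{2} = \left(-30 + \left(5 + 2 \cdot 0^{2} + 2 \cdot 0^{3}\right)\right)^{2} = \left(-30 + \left(5 + 2 \cdot 0 + 2 \cdot 0\right)\right)^{2} = \left(-30 + \left(5 + 0 + 0\right)\right)^{2} = \left(-30 + 5\right)^{2} = \left(-25\right)^{2} = 625$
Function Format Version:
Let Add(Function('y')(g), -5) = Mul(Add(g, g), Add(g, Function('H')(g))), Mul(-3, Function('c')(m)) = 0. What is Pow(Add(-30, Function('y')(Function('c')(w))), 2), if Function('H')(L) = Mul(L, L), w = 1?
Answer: 625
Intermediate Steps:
Function('H')(L) = Pow(L, 2)
Function('c')(m) = 0 (Function('c')(m) = Mul(Rational(-1, 3), 0) = 0)
Function('y')(g) = Add(5, Mul(2, g, Add(g, Pow(g, 2)))) (Function('y')(g) = Add(5, Mul(Add(g, g), Add(g, Pow(g, 2)))) = Add(5, Mul(Mul(2, g), Add(g, Pow(g, 2)))) = Add(5, Mul(2, g, Add(g, Pow(g, 2)))))
Pow(Add(-30, Function('y')(Function('c')(w))), 2) = Pow(Add(-30, Add(5, Mul(2, Pow(0, 2)), Mul(2, Pow(0, 3)))), 2) = Pow(Add(-30, Add(5, Mul(2, 0), Mul(2, 0))), 2) = Pow(Add(-30, Add(5, 0, 0)), 2) = Pow(Add(-30, 5), 2) = Pow(-25, 2) = 625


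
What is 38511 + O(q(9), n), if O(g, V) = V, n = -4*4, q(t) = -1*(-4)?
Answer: 38495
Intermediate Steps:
q(t) = 4
n = -16
38511 + O(q(9), n) = 38511 - 16 = 38495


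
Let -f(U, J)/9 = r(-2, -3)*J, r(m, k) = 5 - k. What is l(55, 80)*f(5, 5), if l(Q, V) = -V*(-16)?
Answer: -460800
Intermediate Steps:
l(Q, V) = 16*V (l(Q, V) = -(-16)*V = 16*V)
f(U, J) = -72*J (f(U, J) = -9*(5 - 1*(-3))*J = -9*(5 + 3)*J = -72*J)
l(55, 80)*f(5, 5) = (16*80)*(-72*5) = 1280*(-360) = -460800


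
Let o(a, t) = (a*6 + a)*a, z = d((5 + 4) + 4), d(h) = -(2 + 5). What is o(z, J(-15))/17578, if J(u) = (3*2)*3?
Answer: 343/17578 ≈ 0.019513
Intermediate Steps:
J(u) = 18 (J(u) = 6*3 = 18)
d(h) = -7 (d(h) = -1*7 = -7)
z = -7
o(a, t) = 7*a² (o(a, t) = (6*a + a)*a = (7*a)*a = 7*a²)
o(z, J(-15))/17578 = (7*(-7)²)/17578 = (7*49)*(1/17578) = 343*(1/17578) = 343/17578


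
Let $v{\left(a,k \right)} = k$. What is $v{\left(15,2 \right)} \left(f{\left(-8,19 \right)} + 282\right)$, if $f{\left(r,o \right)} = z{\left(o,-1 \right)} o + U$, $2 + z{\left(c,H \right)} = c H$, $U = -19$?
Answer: $-272$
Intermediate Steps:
$z{\left(c,H \right)} = -2 + H c$ ($z{\left(c,H \right)} = -2 + c H = -2 + H c$)
$f{\left(r,o \right)} = -19 + o \left(-2 - o\right)$ ($f{\left(r,o \right)} = \left(-2 - o\right) o - 19 = o \left(-2 - o\right) - 19 = -19 + o \left(-2 - o\right)$)
$v{\left(15,2 \right)} \left(f{\left(-8,19 \right)} + 282\right) = 2 \left(\left(-19 - 19 \left(2 + 19\right)\right) + 282\right) = 2 \left(\left(-19 - 19 \cdot 21\right) + 282\right) = 2 \left(\left(-19 - 399\right) + 282\right) = 2 \left(-418 + 282\right) = 2 \left(-136\right) = -272$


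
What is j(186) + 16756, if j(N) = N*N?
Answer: 51352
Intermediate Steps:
j(N) = N²
j(186) + 16756 = 186² + 16756 = 34596 + 16756 = 51352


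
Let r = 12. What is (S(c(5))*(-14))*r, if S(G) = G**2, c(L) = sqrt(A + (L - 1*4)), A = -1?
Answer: 0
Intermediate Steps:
c(L) = sqrt(-5 + L) (c(L) = sqrt(-1 + (L - 1*4)) = sqrt(-1 + (L - 4)) = sqrt(-1 + (-4 + L)) = sqrt(-5 + L))
(S(c(5))*(-14))*r = ((sqrt(-5 + 5))**2*(-14))*12 = ((sqrt(0))**2*(-14))*12 = (0**2*(-14))*12 = (0*(-14))*12 = 0*12 = 0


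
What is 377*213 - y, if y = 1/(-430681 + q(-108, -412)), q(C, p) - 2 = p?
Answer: 34617038392/431091 ≈ 80301.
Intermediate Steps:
q(C, p) = 2 + p
y = -1/431091 (y = 1/(-430681 + (2 - 412)) = 1/(-430681 - 410) = 1/(-431091) = -1/431091 ≈ -2.3197e-6)
377*213 - y = 377*213 - 1*(-1/431091) = 80301 + 1/431091 = 34617038392/431091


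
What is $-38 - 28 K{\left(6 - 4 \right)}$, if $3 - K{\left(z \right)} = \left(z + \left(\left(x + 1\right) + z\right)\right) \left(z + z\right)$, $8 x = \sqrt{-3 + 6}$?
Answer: $438 + 14 \sqrt{3} \approx 462.25$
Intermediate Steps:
$x = \frac{\sqrt{3}}{8}$ ($x = \frac{\sqrt{-3 + 6}}{8} = \frac{\sqrt{3}}{8} \approx 0.21651$)
$K{\left(z \right)} = 3 - 2 z \left(1 + 2 z + \frac{\sqrt{3}}{8}\right)$ ($K{\left(z \right)} = 3 - \left(z + \left(\left(\frac{\sqrt{3}}{8} + 1\right) + z\right)\right) \left(z + z\right) = 3 - \left(z + \left(\left(1 + \frac{\sqrt{3}}{8}\right) + z\right)\right) 2 z = 3 - \left(z + \left(1 + z + \frac{\sqrt{3}}{8}\right)\right) 2 z = 3 - \left(1 + 2 z + \frac{\sqrt{3}}{8}\right) 2 z = 3 - 2 z \left(1 + 2 z + \frac{\sqrt{3}}{8}\right)$)
$-38 - 28 K{\left(6 - 4 \right)} = -38 - 28 \left(3 - 4 \left(6 - 4\right)^{2} - 2 \left(6 - 4\right) - \frac{\left(6 - 4\right) \sqrt{3}}{4}\right) = -38 - 28 \left(3 - 4 \cdot 2^{2} - 4 - \frac{\sqrt{3}}{2}\right) = -38 - 28 \left(3 - 16 - 4 - \frac{\sqrt{3}}{2}\right) = -38 - 28 \left(-17 - \frac{\sqrt{3}}{2}\right) = -38 + \left(476 + 14 \sqrt{3}\right) = 438 + 14 \sqrt{3}$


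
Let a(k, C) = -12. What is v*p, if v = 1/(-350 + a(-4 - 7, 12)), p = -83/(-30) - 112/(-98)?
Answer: -821/76020 ≈ -0.010800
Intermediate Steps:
p = 821/210 (p = -83*(-1/30) - 112*(-1/98) = 83/30 + 8/7 = 821/210 ≈ 3.9095)
v = -1/362 (v = 1/(-350 - 12) = 1/(-362) = -1/362 ≈ -0.0027624)
v*p = -1/362*821/210 = -821/76020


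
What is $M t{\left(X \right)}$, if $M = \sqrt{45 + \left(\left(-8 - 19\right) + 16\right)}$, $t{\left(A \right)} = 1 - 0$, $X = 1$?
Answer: $\sqrt{34} \approx 5.8309$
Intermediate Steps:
$t{\left(A \right)} = 1$ ($t{\left(A \right)} = 1 + 0 = 1$)
$M = \sqrt{34}$ ($M = \sqrt{45 + \left(-27 + 16\right)} = \sqrt{45 - 11} = \sqrt{34} \approx 5.8309$)
$M t{\left(X \right)} = \sqrt{34} \cdot 1 = \sqrt{34}$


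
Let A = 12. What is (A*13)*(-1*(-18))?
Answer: 2808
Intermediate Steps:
(A*13)*(-1*(-18)) = (12*13)*(-1*(-18)) = 156*18 = 2808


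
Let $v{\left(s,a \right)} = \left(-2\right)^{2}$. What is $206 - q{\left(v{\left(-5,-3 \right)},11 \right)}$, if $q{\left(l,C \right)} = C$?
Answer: $195$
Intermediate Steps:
$v{\left(s,a \right)} = 4$
$206 - q{\left(v{\left(-5,-3 \right)},11 \right)} = 206 - 11 = 195$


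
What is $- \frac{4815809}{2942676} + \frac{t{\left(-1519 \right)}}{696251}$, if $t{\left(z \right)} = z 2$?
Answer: $- \frac{3361951681747}{2048841107676} \approx -1.6409$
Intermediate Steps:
$t{\left(z \right)} = 2 z$
$- \frac{4815809}{2942676} + \frac{t{\left(-1519 \right)}}{696251} = - \frac{4815809}{2942676} + \frac{2 \left(-1519\right)}{696251} = \left(-4815809\right) \frac{1}{2942676} - \frac{3038}{696251} = - \frac{4815809}{2942676} - \frac{3038}{696251} = - \frac{3361951681747}{2048841107676}$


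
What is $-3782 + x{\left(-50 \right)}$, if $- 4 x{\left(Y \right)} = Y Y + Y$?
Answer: $- \frac{8789}{2} \approx -4394.5$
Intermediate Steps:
$x{\left(Y \right)} = - \frac{Y}{4} - \frac{Y^{2}}{4}$ ($x{\left(Y \right)} = - \frac{Y Y + Y}{4} = - \frac{Y^{2} + Y}{4} = - \frac{Y + Y^{2}}{4} = - \frac{Y}{4} - \frac{Y^{2}}{4}$)
$-3782 + x{\left(-50 \right)} = -3782 - - \frac{25 \left(1 - 50\right)}{2} = -3782 - \left(- \frac{25}{2}\right) \left(-49\right) = -3782 - \frac{1225}{2} = - \frac{8789}{2}$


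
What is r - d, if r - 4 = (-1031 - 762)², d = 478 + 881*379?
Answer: 2880476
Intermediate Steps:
d = 334377 (d = 478 + 333899 = 334377)
r = 3214853 (r = 4 + (-1031 - 762)² = 4 + (-1793)² = 4 + 3214849 = 3214853)
r - d = 3214853 - 1*334377 = 3214853 - 334377 = 2880476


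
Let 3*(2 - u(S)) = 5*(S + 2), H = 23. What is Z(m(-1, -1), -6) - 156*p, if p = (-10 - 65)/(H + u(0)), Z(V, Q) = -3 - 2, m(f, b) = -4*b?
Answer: 535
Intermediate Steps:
Z(V, Q) = -5
u(S) = -4/3 - 5*S/3 (u(S) = 2 - 5*(S + 2)/3 = 2 - 5*(2 + S)/3 = 2 - (10 + 5*S)/3 = 2 + (-10/3 - 5*S/3) = -4/3 - 5*S/3)
p = -45/13 (p = (-10 - 65)/(23 + (-4/3 - 5/3*0)) = -75/(23 + (-4/3 + 0)) = -75/(23 - 4/3) = -75/65/3 = -75*3/65 = -45/13 ≈ -3.4615)
Z(m(-1, -1), -6) - 156*p = -5 - 156*(-45/13) = -5 + 540 = 535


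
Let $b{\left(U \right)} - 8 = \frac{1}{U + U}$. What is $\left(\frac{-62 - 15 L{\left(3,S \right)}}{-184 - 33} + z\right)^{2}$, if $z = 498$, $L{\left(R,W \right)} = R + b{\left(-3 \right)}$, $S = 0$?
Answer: $\frac{46907329561}{188356} \approx 2.4904 \cdot 10^{5}$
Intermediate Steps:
$b{\left(U \right)} = 8 + \frac{1}{2 U}$ ($b{\left(U \right)} = 8 + \frac{1}{U + U} = 8 + \frac{1}{2 U}$)
$L{\left(R,W \right)} = \frac{47}{6} + R$ ($L{\left(R,W \right)} = R + \left(8 + \frac{1}{2 \left(-3\right)}\right) = R + \left(8 + \frac{1}{2} \left(- \frac{1}{3}\right)\right) = R + \left(8 - \frac{1}{6}\right) = R + \frac{47}{6} = \frac{47}{6} + R$)
$\left(\frac{-62 - 15 L{\left(3,S \right)}}{-184 - 33} + z\right)^{2} = \left(\frac{-62 - 15 \left(\frac{47}{6} + 3\right)}{-184 - 33} + 498\right)^{2} = \left(\frac{-62 - \frac{325}{2}}{-217} + 498\right)^{2} = \left(\left(-62 - \frac{325}{2}\right) \left(- \frac{1}{217}\right) + 498\right)^{2} = \left(\left(- \frac{449}{2}\right) \left(- \frac{1}{217}\right) + 498\right)^{2} = \left(\frac{449}{434} + 498\right)^{2} = \left(\frac{216581}{434}\right)^{2} = \frac{46907329561}{188356}$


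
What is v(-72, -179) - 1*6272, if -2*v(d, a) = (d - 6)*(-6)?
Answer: -6506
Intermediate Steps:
v(d, a) = -18 + 3*d (v(d, a) = -(d - 6)*(-6)/2 = -(-6 + d)*(-6)/2 = -(36 - 6*d)/2 = -18 + 3*d)
v(-72, -179) - 1*6272 = (-18 + 3*(-72)) - 1*6272 = (-18 - 216) - 6272 = -234 - 6272 = -6506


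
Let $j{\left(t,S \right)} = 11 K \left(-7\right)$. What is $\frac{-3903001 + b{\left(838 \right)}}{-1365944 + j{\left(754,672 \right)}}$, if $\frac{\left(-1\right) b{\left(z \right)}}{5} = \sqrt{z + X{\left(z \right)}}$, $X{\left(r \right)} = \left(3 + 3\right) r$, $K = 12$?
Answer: $\frac{3903001}{1366868} + \frac{5 \sqrt{5866}}{1366868} \approx 2.8557$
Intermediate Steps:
$X{\left(r \right)} = 6 r$
$j{\left(t,S \right)} = -924$ ($j{\left(t,S \right)} = 11 \cdot 12 \left(-7\right) = 132 \left(-7\right) = -924$)
$b{\left(z \right)} = - 5 \sqrt{7} \sqrt{z}$ ($b{\left(z \right)} = - 5 \sqrt{z + 6 z} = - 5 \sqrt{7 z} = - 5 \sqrt{7} \sqrt{z}$)
$\frac{-3903001 + b{\left(838 \right)}}{-1365944 + j{\left(754,672 \right)}} = \frac{-3903001 - 5 \sqrt{7} \sqrt{838}}{-1365944 - 924} = \frac{-3903001 - 5 \sqrt{5866}}{-1366868} = \left(-3903001 - 5 \sqrt{5866}\right) \left(- \frac{1}{1366868}\right) = \frac{3903001}{1366868} + \frac{5 \sqrt{5866}}{1366868}$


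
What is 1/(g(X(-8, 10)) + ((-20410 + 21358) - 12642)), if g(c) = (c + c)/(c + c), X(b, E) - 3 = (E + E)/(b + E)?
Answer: -1/11693 ≈ -8.5521e-5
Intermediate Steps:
X(b, E) = 3 + 2*E/(E + b) (X(b, E) = 3 + (E + E)/(b + E) = 3 + (2*E)/(E + b) = 3 + 2*E/(E + b))
g(c) = 1 (g(c) = (2*c)/((2*c)) = (2*c)*(1/(2*c)) = 1)
1/(g(X(-8, 10)) + ((-20410 + 21358) - 12642)) = 1/(1 + ((-20410 + 21358) - 12642)) = 1/(1 + (948 - 12642)) = 1/(1 - 11694) = 1/(-11693) = -1/11693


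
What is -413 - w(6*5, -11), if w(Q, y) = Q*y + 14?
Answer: -97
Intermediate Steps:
w(Q, y) = 14 + Q*y
-413 - w(6*5, -11) = -413 - (14 + (6*5)*(-11)) = -413 - (14 + 30*(-11)) = -413 - (14 - 330) = -413 - 1*(-316) = -413 + 316 = -97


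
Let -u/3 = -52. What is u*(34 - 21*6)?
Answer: -14352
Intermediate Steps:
u = 156 (u = -3*(-52) = 156)
u*(34 - 21*6) = 156*(34 - 21*6) = 156*(34 - 126) = 156*(-92) = -14352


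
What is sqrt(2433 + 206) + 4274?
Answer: 4274 + sqrt(2639) ≈ 4325.4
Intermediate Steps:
sqrt(2433 + 206) + 4274 = sqrt(2639) + 4274 = 4274 + sqrt(2639)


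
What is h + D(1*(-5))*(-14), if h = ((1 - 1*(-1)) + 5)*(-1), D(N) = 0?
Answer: -7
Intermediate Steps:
h = -7 (h = ((1 + 1) + 5)*(-1) = (2 + 5)*(-1) = 7*(-1) = -7)
h + D(1*(-5))*(-14) = -7 + 0*(-14) = -7 + 0 = -7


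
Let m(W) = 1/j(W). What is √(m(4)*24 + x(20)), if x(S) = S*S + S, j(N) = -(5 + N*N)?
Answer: 2*√5131/7 ≈ 20.466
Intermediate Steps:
j(N) = -5 - N² (j(N) = -(5 + N²) = -5 - N²)
x(S) = S + S² (x(S) = S² + S = S + S²)
m(W) = 1/(-5 - W²)
√(m(4)*24 + x(20)) = √(-1/(5 + 4²)*24 + 20*(1 + 20)) = √(-1/(5 + 16)*24 + 20*21) = √(-1/21*24 + 420) = √(-8/7 + 420) = √(2932/7) = 2*√5131/7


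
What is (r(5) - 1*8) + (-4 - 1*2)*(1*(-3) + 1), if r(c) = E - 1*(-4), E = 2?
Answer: 10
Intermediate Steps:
r(c) = 6 (r(c) = 2 - 1*(-4) = 2 + 4 = 6)
(r(5) - 1*8) + (-4 - 1*2)*(1*(-3) + 1) = (6 - 1*8) + (-4 - 1*2)*(1*(-3) + 1) = (6 - 8) + (-4 - 2)*(-3 + 1) = -2 - 6*(-2) = -2 + 12 = 10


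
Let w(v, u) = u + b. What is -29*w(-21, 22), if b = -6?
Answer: -464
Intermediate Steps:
w(v, u) = -6 + u (w(v, u) = u - 6 = -6 + u)
-29*w(-21, 22) = -29*(-6 + 22) = -29*16 = -464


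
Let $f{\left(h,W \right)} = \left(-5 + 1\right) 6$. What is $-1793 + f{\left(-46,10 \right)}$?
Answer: $-1817$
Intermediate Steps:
$f{\left(h,W \right)} = -24$ ($f{\left(h,W \right)} = \left(-4\right) 6 = -24$)
$-1793 + f{\left(-46,10 \right)} = -1793 - 24 = -1817$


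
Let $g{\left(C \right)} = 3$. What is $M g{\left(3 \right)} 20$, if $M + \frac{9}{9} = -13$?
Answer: $-840$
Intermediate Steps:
$M = -14$ ($M = -1 - 13 = -14$)
$M g{\left(3 \right)} 20 = \left(-14\right) 3 \cdot 20 = \left(-42\right) 20 = -840$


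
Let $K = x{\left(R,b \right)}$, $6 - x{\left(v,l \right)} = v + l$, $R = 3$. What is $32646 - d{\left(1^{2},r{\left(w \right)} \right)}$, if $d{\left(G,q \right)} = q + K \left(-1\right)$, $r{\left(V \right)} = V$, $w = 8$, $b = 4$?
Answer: $32637$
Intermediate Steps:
$x{\left(v,l \right)} = 6 - l - v$ ($x{\left(v,l \right)} = 6 - \left(v + l\right) = 6 - \left(l + v\right) = 6 - l - v$)
$K = -1$ ($K = 6 - 4 - 3 = -1$)
$d{\left(G,q \right)} = 1 + q$ ($d{\left(G,q \right)} = q - -1 = q + 1 = 1 + q$)
$32646 - d{\left(1^{2},r{\left(w \right)} \right)} = 32646 - \left(1 + 8\right) = 32646 - 9 = 32637$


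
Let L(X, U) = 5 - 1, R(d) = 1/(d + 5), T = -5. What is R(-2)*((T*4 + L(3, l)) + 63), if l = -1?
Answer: 47/3 ≈ 15.667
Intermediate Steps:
R(d) = 1/(5 + d)
L(X, U) = 4
R(-2)*((T*4 + L(3, l)) + 63) = ((-5*4 + 4) + 63)/(5 - 2) = ((-20 + 4) + 63)/3 = (-16 + 63)/3 = (1/3)*47 = 47/3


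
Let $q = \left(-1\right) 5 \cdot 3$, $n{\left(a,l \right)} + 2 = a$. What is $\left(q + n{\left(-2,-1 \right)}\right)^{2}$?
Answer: $361$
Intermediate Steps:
$n{\left(a,l \right)} = -2 + a$
$q = -15$ ($q = \left(-5\right) 3 = -15$)
$\left(q + n{\left(-2,-1 \right)}\right)^{2} = \left(-15 - 4\right)^{2} = \left(-19\right)^{2} = 361$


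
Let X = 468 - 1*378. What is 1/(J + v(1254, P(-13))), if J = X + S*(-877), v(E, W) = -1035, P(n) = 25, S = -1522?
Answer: 1/1333849 ≈ 7.4971e-7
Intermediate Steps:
X = 90 (X = 468 - 378 = 90)
J = 1334884 (J = 90 - 1522*(-877) = 90 + 1334794 = 1334884)
1/(J + v(1254, P(-13))) = 1/(1334884 - 1035) = 1/1333849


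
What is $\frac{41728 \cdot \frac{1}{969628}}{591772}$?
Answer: $\frac{2608}{35862418801} \approx 7.2722 \cdot 10^{-8}$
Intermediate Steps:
$\frac{41728 \cdot \frac{1}{969628}}{591772} = 41728 \cdot \frac{1}{969628} \cdot \frac{1}{591772} = \frac{10432}{242407} \cdot \frac{1}{591772} = \frac{2608}{35862418801}$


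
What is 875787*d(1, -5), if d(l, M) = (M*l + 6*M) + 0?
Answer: -30652545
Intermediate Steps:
d(l, M) = 6*M + M*l (d(l, M) = (6*M + M*l) + 0 = 6*M + M*l)
875787*d(1, -5) = 875787*(-5*(6 + 1)) = 875787*(-5*7) = 875787*(-35) = -30652545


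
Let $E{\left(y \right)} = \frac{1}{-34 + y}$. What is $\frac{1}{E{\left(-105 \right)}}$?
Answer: $-139$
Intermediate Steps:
$\frac{1}{E{\left(-105 \right)}} = \frac{1}{\frac{1}{-34 - 105}} = \frac{1}{\frac{1}{-139}} = \frac{1}{- \frac{1}{139}} = -139$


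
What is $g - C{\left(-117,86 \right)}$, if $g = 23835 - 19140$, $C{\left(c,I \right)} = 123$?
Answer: $4572$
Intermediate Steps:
$g = 4695$
$g - C{\left(-117,86 \right)} = 4695 - 123 = 4572$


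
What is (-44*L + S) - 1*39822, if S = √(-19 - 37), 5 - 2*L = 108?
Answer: -37556 + 2*I*√14 ≈ -37556.0 + 7.4833*I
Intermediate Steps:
L = -103/2 (L = 5/2 - ½*108 = 5/2 - 54 = -103/2 ≈ -51.500)
S = 2*I*√14 (S = √(-56) = 2*I*√14 ≈ 7.4833*I)
(-44*L + S) - 1*39822 = (-44*(-103/2) + 2*I*√14) - 1*39822 = (2266 + 2*I*√14) - 39822 = -37556 + 2*I*√14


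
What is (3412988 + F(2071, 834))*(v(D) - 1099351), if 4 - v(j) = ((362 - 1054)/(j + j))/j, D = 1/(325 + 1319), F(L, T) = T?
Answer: 3188671252504998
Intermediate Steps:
D = 1/1644 ≈ 0.00060827
v(j) = 4 + 346/j² (v(j) = 4 - (362 - 1054)/(j + j)/j = 4 - (-692*1/(2*j))/j = 4 - (-346/j)/j = 4 - (-346)/j² = 4 + 346/j²)
(3412988 + F(2071, 834))*(v(D) - 1099351) = (3412988 + 834)*((4 + 346/1644⁻²) - 1099351) = 3413822*((4 + 346*2702736) - 1099351) = 3413822*((4 + 935146656) - 1099351) = 3413822*(935146660 - 1099351) = 3413822*934047309 = 3188671252504998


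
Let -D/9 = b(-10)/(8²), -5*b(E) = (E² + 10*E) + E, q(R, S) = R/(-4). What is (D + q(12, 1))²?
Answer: 11025/1024 ≈ 10.767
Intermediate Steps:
q(R, S) = -R/4 (q(R, S) = R*(-¼) = -R/4)
b(E) = -11*E/5 - E²/5 (b(E) = -((E² + 10*E) + E)/5 = -(E² + 11*E)/5 = -11*E/5 - E²/5)
D = -9/32 (D = -9*(-⅕*(-10)*(11 - 10))/(8²) = -9*(-⅕*(-10)*1)/64 = -18/64 = -9*1/32 = -9/32 ≈ -0.28125)
(D + q(12, 1))² = (-9/32 - ¼*12)² = (-9/32 - 3)² = (-105/32)² = 11025/1024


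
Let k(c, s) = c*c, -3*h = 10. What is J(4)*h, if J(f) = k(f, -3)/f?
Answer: -40/3 ≈ -13.333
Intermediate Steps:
h = -10/3 (h = -⅓*10 = -10/3 ≈ -3.3333)
k(c, s) = c²
J(f) = f (J(f) = f²/f = f)
J(4)*h = 4*(-10/3) = -40/3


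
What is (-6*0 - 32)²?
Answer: 1024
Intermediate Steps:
(-6*0 - 32)² = (0 - 32)² = (-32)² = 1024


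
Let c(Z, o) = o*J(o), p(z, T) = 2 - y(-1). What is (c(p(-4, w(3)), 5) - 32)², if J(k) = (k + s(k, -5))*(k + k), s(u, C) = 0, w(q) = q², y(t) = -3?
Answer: 47524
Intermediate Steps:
p(z, T) = 5 (p(z, T) = 2 - 1*(-3) = 2 + 3 = 5)
J(k) = 2*k² (J(k) = (k + 0)*(k + k) = k*(2*k) = 2*k²)
c(Z, o) = 2*o³ (c(Z, o) = o*(2*o²) = 2*o³)
(c(p(-4, w(3)), 5) - 32)² = (2*5³ - 32)² = (2*125 - 32)² = (250 - 32)² = 218² = 47524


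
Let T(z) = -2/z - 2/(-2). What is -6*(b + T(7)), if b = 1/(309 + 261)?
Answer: -2857/665 ≈ -4.2962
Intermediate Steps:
b = 1/570 ≈ 0.0017544
T(z) = 1 - 2/z (T(z) = -2/z - 2*(-½) = -2/z + 1 = 1 - 2/z)
-6*(b + T(7)) = -6*(1/570 + (-2 + 7)/7) = -6*(1/570 + (⅐)*5) = -6*(1/570 + 5/7) = -6*2857/3990 = -2857/665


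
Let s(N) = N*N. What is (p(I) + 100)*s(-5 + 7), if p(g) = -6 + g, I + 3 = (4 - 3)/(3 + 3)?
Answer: 1094/3 ≈ 364.67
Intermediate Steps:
s(N) = N²
I = -17/6 (I = -3 + (4 - 3)/(3 + 3) = -3 + 1/6 = -3 + 1*(⅙) = -3 + ⅙ = -17/6 ≈ -2.8333)
(p(I) + 100)*s(-5 + 7) = ((-6 - 17/6) + 100)*(-5 + 7)² = (-53/6 + 100)*2² = (547/6)*4 = 1094/3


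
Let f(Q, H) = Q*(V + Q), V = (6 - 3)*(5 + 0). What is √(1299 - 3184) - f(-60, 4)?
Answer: -2700 + I*√1885 ≈ -2700.0 + 43.417*I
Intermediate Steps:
V = 15 (V = 3*5 = 15)
f(Q, H) = Q*(15 + Q)
√(1299 - 3184) - f(-60, 4) = √(1299 - 3184) - (-60)*(15 - 60) = √(-1885) - (-60)*(-45) = I*√1885 - 1*2700 = I*√1885 - 2700 = -2700 + I*√1885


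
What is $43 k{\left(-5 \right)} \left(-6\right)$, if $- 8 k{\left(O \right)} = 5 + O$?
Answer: $0$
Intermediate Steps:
$k{\left(O \right)} = - \frac{5}{8} - \frac{O}{8}$ ($k{\left(O \right)} = - \frac{5 + O}{8} = - \frac{5}{8} - \frac{O}{8}$)
$43 k{\left(-5 \right)} \left(-6\right) = 43 \left(- \frac{5}{8} - - \frac{5}{8}\right) \left(-6\right) = 43 \left(- \frac{5}{8} + \frac{5}{8}\right) \left(-6\right) = 43 \cdot 0 \left(-6\right) = 0 \left(-6\right) = 0$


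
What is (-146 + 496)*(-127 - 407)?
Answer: -186900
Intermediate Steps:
(-146 + 496)*(-127 - 407) = 350*(-534) = -186900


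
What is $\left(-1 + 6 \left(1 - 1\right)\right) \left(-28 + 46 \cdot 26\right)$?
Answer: $-1168$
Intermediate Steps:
$\left(-1 + 6 \left(1 - 1\right)\right) \left(-28 + 46 \cdot 26\right) = \left(-1 + 6 \cdot 0\right) \left(-28 + 1196\right) = \left(-1 + 0\right) 1168 = \left(-1\right) 1168 = -1168$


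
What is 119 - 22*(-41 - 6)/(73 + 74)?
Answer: 18527/147 ≈ 126.03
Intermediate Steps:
119 - 22*(-41 - 6)/(73 + 74) = 119 - (-1034)/147 = 119 - 22*(-47/147) = 119 + 1034/147 = 18527/147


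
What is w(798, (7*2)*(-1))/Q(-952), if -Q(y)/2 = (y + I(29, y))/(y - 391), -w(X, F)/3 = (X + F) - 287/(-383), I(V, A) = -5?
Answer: 403650737/244354 ≈ 1651.9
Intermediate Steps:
w(X, F) = -861/383 - 3*F - 3*X (w(X, F) = -3*((X + F) - 287/(-383)) = -3*((F + X) - 287*(-1/383)) = -3*((F + X) + 287/383) = -3*(287/383 + F + X) = -861/383 - 3*F - 3*X)
Q(y) = -2*(-5 + y)/(-391 + y) (Q(y) = -2*(y - 5)/(y - 391) = -2*(-5 + y)/(-391 + y))
w(798, (7*2)*(-1))/Q(-952) = (-861/383 - 3*7*2*(-1) - 3*798)/((2*(5 - 1*(-952))/(-391 - 952))) = (-861/383 - 42*(-1) - 2394)/((2*(5 + 952)/(-1343))) = (-861/383 - 3*(-14) - 2394)/((2*(-1/1343)*957)) = (-861/383 + 42 - 2394)/(-1914/1343) = -901677/383*(-1343/1914) = 403650737/244354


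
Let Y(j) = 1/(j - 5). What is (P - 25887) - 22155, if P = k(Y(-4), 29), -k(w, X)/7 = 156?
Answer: -49134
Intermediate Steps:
Y(j) = 1/(-5 + j)
k(w, X) = -1092 (k(w, X) = -7*156 = -1092)
P = -1092
(P - 25887) - 22155 = (-1092 - 25887) - 22155 = -26979 - 22155 = -49134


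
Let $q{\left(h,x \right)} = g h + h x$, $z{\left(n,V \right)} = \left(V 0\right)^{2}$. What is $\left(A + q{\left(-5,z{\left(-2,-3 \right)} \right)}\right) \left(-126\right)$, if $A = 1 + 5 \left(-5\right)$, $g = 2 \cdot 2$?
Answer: $5544$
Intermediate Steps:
$z{\left(n,V \right)} = 0$ ($z{\left(n,V \right)} = 0^{2} = 0$)
$g = 4$
$q{\left(h,x \right)} = 4 h + h x$
$A = -24$ ($A = 1 - 25 = -24$)
$\left(A + q{\left(-5,z{\left(-2,-3 \right)} \right)}\right) \left(-126\right) = \left(-24 - 5 \left(4 + 0\right)\right) \left(-126\right) = \left(-24 - 20\right) \left(-126\right) = \left(-44\right) \left(-126\right) = 5544$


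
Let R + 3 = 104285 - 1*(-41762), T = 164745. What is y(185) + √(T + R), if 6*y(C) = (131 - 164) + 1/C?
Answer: -3052/555 + √310789 ≈ 551.99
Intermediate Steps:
R = 146044 (R = -3 + (104285 - 1*(-41762)) = -3 + (104285 + 41762) = -3 + 146047 = 146044)
y(C) = -11/2 + 1/(6*C) (y(C) = ((131 - 164) + 1/C)/6 = (-33 + 1/C)/6 = -11/2 + 1/(6*C))
y(185) + √(T + R) = (⅙)*(1 - 33*185)/185 + √(164745 + 146044) = (⅙)*(1/185)*(1 - 6105) + √310789 = (⅙)*(1/185)*(-6104) + √310789 = -3052/555 + √310789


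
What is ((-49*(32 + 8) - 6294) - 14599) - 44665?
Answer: -67518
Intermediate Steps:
((-49*(32 + 8) - 6294) - 14599) - 44665 = ((-49*40 - 6294) - 14599) - 44665 = ((-1960 - 6294) - 14599) - 44665 = (-8254 - 14599) - 44665 = -22853 - 44665 = -67518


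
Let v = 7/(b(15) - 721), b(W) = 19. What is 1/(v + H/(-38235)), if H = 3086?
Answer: -8946990/811339 ≈ -11.027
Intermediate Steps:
v = -7/702 (v = 7/(19 - 721) = 7/(-702) = 7*(-1/702) = -7/702 ≈ -0.0099715)
1/(v + H/(-38235)) = 1/(-7/702 + 3086/(-38235)) = 1/(-7/702 + 3086*(-1/38235)) = 1/(-7/702 - 3086/38235) = 1/(-811339/8946990) = -8946990/811339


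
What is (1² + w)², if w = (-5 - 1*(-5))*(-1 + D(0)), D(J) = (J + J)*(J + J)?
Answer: 1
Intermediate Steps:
D(J) = 4*J² (D(J) = (2*J)*(2*J) = 4*J²)
w = 0 (w = (-5 - 1*(-5))*(-1 + 4*0²) = (-5 + 5)*(-1 + 4*0) = 0*(-1 + 0) = 0*(-1) = 0)
(1² + w)² = (1² + 0)² = (1 + 0)² = 1² = 1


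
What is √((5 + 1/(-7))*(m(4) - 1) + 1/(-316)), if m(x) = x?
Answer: 5*√712817/1106 ≈ 3.8168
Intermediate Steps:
√((5 + 1/(-7))*(m(4) - 1) + 1/(-316)) = √((5 + 1/(-7))*(4 - 1) + 1/(-316)) = √((5 - ⅐)*3 - 1/316) = √((34/7)*3 - 1/316) = √(102/7 - 1/316) = √(32225/2212) = 5*√712817/1106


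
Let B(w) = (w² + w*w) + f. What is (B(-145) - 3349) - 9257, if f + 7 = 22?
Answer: 29459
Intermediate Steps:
f = 15 (f = -7 + 22 = 15)
B(w) = 15 + 2*w² (B(w) = (w² + w*w) + 15 = (w² + w²) + 15 = 2*w² + 15 = 15 + 2*w²)
(B(-145) - 3349) - 9257 = ((15 + 2*(-145)²) - 3349) - 9257 = ((15 + 2*21025) - 3349) - 9257 = ((15 + 42050) - 3349) - 9257 = (42065 - 3349) - 9257 = 38716 - 9257 = 29459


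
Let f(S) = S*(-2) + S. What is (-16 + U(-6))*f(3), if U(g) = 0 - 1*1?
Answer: 51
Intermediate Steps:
f(S) = -S (f(S) = -2*S + S = -S)
U(g) = -1 (U(g) = 0 - 1 = -1)
(-16 + U(-6))*f(3) = (-16 - 1)*(-1*3) = -17*(-3) = 51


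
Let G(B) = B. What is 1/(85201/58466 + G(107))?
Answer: 58466/6341063 ≈ 0.0092202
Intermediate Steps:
1/(85201/58466 + G(107)) = 1/(85201/58466 + 107) = 1/(6341063/58466) = 58466/6341063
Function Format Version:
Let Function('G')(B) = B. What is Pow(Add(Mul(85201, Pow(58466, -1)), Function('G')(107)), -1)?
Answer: Rational(58466, 6341063) ≈ 0.0092202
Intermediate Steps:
Pow(Add(Mul(85201, Pow(58466, -1)), Function('G')(107)), -1) = Pow(Add(Mul(85201, Pow(58466, -1)), 107), -1) = Pow(Add(Mul(85201, Rational(1, 58466)), 107), -1) = Pow(Add(Rational(85201, 58466), 107), -1) = Pow(Rational(6341063, 58466), -1) = Rational(58466, 6341063)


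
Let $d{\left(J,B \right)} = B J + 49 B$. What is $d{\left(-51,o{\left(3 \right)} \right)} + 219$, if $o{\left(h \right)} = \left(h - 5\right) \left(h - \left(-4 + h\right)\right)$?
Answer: $235$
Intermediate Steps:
$o{\left(h \right)} = -20 + 4 h$ ($o{\left(h \right)} = \left(-5 + h\right) 4 = -20 + 4 h$)
$d{\left(J,B \right)} = 49 B + B J$
$d{\left(-51,o{\left(3 \right)} \right)} + 219 = \left(-20 + 4 \cdot 3\right) \left(49 - 51\right) + 219 = \left(-20 + 12\right) \left(-2\right) + 219 = \left(-8\right) \left(-2\right) + 219 = 16 + 219 = 235$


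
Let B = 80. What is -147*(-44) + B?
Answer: 6548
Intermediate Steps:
-147*(-44) + B = -147*(-44) + 80 = 6468 + 80 = 6548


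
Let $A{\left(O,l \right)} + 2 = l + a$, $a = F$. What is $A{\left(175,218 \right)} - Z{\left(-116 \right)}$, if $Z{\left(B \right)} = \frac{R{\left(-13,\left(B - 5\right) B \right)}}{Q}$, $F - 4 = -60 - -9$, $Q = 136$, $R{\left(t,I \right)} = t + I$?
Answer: $\frac{8961}{136} \approx 65.89$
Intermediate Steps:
$R{\left(t,I \right)} = I + t$
$F = -47$ ($F = 4 - 51 = -47$)
$a = -47$
$A{\left(O,l \right)} = -49 + l$ ($A{\left(O,l \right)} = -2 + \left(l - 47\right) = -2 + \left(-47 + l\right) = -49 + l$)
$Z{\left(B \right)} = - \frac{13}{136} + \frac{B \left(-5 + B\right)}{136}$ ($Z{\left(B \right)} = \frac{\left(B - 5\right) B - 13}{136} = \left(\left(-5 + B\right) B - 13\right) \frac{1}{136} = \left(B \left(-5 + B\right) - 13\right) \frac{1}{136} = \left(-13 + B \left(-5 + B\right)\right) \frac{1}{136} = - \frac{13}{136} + \frac{B \left(-5 + B\right)}{136}$)
$A{\left(175,218 \right)} - Z{\left(-116 \right)} = \left(-49 + 218\right) - \left(- \frac{13}{136} + \frac{1}{136} \left(-116\right) \left(-5 - 116\right)\right) = 169 - \left(- \frac{13}{136} + \frac{1}{136} \left(-116\right) \left(-121\right)\right) = 169 - \left(- \frac{13}{136} + \frac{3509}{34}\right) = 169 - \frac{14023}{136} = \frac{8961}{136}$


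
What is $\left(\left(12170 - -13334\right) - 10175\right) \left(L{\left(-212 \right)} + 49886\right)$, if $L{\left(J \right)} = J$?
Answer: $761452746$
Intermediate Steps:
$\left(\left(12170 - -13334\right) - 10175\right) \left(L{\left(-212 \right)} + 49886\right) = \left(\left(12170 - -13334\right) - 10175\right) \left(-212 + 49886\right) = \left(\left(12170 + 13334\right) - 10175\right) 49674 = \left(25504 - 10175\right) 49674 = 15329 \cdot 49674 = 761452746$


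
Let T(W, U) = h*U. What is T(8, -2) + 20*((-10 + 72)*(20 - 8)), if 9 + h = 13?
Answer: 14872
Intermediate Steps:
h = 4 (h = -9 + 13 = 4)
T(W, U) = 4*U
T(8, -2) + 20*((-10 + 72)*(20 - 8)) = 4*(-2) + 20*((-10 + 72)*(20 - 8)) = -8 + 20*(62*12) = -8 + 20*744 = -8 + 14880 = 14872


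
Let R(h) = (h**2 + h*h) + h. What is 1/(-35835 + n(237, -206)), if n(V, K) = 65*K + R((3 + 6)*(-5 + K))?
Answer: 1/7161278 ≈ 1.3964e-7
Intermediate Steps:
R(h) = h + 2*h**2 (R(h) = (h**2 + h**2) + h = 2*h**2 + h = h + 2*h**2)
n(V, K) = 65*K + (-89 + 18*K)*(-45 + 9*K) (n(V, K) = 65*K + ((3 + 6)*(-5 + K))*(1 + 2*((3 + 6)*(-5 + K))) = 65*K + (9*(-5 + K))*(1 + 2*(9*(-5 + K))) = 65*K + (-45 + 9*K)*(1 + 2*(-45 + 9*K)) = 65*K + (-45 + 9*K)*(1 + (-90 + 18*K)) = 65*K + (-45 + 9*K)*(-89 + 18*K) = 65*K + (-89 + 18*K)*(-45 + 9*K))
1/(-35835 + n(237, -206)) = 1/(-35835 + (4005 - 1546*(-206) + 162*(-206)**2)) = 1/(-35835 + (4005 + 318476 + 162*42436)) = 1/(-35835 + (4005 + 318476 + 6874632)) = 1/(-35835 + 7197113) = 1/7161278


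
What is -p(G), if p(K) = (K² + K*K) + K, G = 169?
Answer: -57291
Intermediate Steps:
p(K) = K + 2*K² (p(K) = (K² + K²) + K = 2*K² + K = K + 2*K²)
-p(G) = -169*(1 + 2*169) = -169*(1 + 338) = -169*339 = -1*57291 = -57291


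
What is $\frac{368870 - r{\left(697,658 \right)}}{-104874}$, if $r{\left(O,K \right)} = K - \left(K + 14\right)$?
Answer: $- \frac{184442}{52437} \approx -3.5174$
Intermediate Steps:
$r{\left(O,K \right)} = -14$ ($r{\left(O,K \right)} = K - \left(14 + K\right) = -14$)
$\frac{368870 - r{\left(697,658 \right)}}{-104874} = \frac{368870 - -14}{-104874} = \left(368870 + 14\right) \left(- \frac{1}{104874}\right) = 368884 \left(- \frac{1}{104874}\right) = - \frac{184442}{52437}$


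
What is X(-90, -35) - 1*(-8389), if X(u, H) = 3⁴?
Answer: 8470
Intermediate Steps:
X(u, H) = 81
X(-90, -35) - 1*(-8389) = 81 - 1*(-8389) = 81 + 8389 = 8470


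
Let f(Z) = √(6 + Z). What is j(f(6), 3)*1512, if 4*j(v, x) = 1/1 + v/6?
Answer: 378 + 126*√3 ≈ 596.24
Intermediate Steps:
j(v, x) = ¼ + v/24 (j(v, x) = (1/1 + v/6)/4 = (1*1 + v*(⅙))/4 = (1 + v/6)/4 = ¼ + v/24)
j(f(6), 3)*1512 = (¼ + √(6 + 6)/24)*1512 = (¼ + √12/24)*1512 = (¼ + (2*√3)/24)*1512 = (¼ + √3/12)*1512 = 378 + 126*√3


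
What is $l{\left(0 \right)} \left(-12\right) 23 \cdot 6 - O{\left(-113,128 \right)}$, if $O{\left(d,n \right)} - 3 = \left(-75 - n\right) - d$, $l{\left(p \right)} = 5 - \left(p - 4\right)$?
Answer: $-14817$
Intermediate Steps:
$l{\left(p \right)} = 9 - p$ ($l{\left(p \right)} = 5 - \left(-4 + p\right) = 9 - p$)
$O{\left(d,n \right)} = -72 - d - n$ ($O{\left(d,n \right)} = 3 - \left(75 + d + n\right) = -72 - d - n$)
$l{\left(0 \right)} \left(-12\right) 23 \cdot 6 - O{\left(-113,128 \right)} = \left(9 - 0\right) \left(-12\right) 23 \cdot 6 - \left(-72 - -113 - 128\right) = \left(9 + 0\right) \left(-12\right) 23 \cdot 6 - \left(-72 + 113 - 128\right) = 9 \left(-12\right) 23 \cdot 6 - -87 = \left(-108\right) 23 \cdot 6 + 87 = \left(-2484\right) 6 + 87 = -14904 + 87 = -14817$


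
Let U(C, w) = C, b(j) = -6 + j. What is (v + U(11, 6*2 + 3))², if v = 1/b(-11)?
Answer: 34596/289 ≈ 119.71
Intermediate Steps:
v = -1/17 (v = 1/(-6 - 11) = 1/(-17) = -1/17 ≈ -0.058824)
(v + U(11, 6*2 + 3))² = (-1/17 + 11)² = (186/17)² = 34596/289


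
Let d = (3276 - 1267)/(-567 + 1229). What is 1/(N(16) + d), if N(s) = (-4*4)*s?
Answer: -662/167463 ≈ -0.0039531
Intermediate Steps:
N(s) = -16*s
d = 2009/662 ≈ 3.0347
1/(N(16) + d) = 1/(-16*16 + 2009/662) = 1/(-256 + 2009/662) = 1/(-167463/662) = -662/167463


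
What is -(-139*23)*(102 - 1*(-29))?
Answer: 418807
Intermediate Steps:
-(-139*23)*(102 - 1*(-29)) = -(-3197)*(102 + 29) = -(-3197)*131 = -1*(-418807) = 418807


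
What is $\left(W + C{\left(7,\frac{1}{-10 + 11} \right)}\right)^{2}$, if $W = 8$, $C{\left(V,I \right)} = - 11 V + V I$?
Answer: $3844$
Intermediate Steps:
$C{\left(V,I \right)} = - 11 V + I V$
$\left(W + C{\left(7,\frac{1}{-10 + 11} \right)}\right)^{2} = \left(8 + 7 \left(-11 + \frac{1}{-10 + 11}\right)\right)^{2} = \left(8 + 7 \left(-11 + 1^{-1}\right)\right)^{2} = \left(8 + 7 \left(-11 + 1\right)\right)^{2} = \left(8 + 7 \left(-10\right)\right)^{2} = \left(8 - 70\right)^{2} = \left(-62\right)^{2} = 3844$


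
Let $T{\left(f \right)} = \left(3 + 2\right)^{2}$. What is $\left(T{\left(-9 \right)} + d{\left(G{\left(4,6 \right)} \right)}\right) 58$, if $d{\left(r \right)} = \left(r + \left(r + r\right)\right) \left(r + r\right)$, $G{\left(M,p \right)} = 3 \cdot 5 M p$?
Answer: $45102250$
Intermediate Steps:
$T{\left(f \right)} = 25$ ($T{\left(f \right)} = 5^{2} = 25$)
$G{\left(M,p \right)} = 15 M p$
$d{\left(r \right)} = 6 r^{2}$ ($d{\left(r \right)} = \left(r + 2 r\right) 2 r = 3 r 2 r = 6 r^{2}$)
$\left(T{\left(-9 \right)} + d{\left(G{\left(4,6 \right)} \right)}\right) 58 = \left(25 + 6 \left(15 \cdot 4 \cdot 6\right)^{2}\right) 58 = \left(25 + 6 \cdot 360^{2}\right) 58 = \left(25 + 6 \cdot 129600\right) 58 = \left(25 + 777600\right) 58 = 777625 \cdot 58 = 45102250$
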